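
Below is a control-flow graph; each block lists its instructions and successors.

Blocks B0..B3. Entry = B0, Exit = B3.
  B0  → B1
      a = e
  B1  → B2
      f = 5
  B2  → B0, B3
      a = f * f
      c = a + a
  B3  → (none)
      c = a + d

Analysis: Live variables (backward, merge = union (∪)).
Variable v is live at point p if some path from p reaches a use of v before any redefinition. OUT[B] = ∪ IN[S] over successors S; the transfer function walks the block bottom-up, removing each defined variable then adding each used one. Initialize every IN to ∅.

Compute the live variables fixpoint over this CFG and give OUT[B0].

Answer: {d, e}

Trace:
Converged values:
  B0:   IN={d, e}   OUT={d, e}
  B1:   IN={d, e}   OUT={d, e, f}
  B2:   IN={d, e, f}   OUT={a, d, e}
  B3:   IN={a, d}   OUT={}

Merge at B0: OUT[B0] = IN[B1] = {d, e}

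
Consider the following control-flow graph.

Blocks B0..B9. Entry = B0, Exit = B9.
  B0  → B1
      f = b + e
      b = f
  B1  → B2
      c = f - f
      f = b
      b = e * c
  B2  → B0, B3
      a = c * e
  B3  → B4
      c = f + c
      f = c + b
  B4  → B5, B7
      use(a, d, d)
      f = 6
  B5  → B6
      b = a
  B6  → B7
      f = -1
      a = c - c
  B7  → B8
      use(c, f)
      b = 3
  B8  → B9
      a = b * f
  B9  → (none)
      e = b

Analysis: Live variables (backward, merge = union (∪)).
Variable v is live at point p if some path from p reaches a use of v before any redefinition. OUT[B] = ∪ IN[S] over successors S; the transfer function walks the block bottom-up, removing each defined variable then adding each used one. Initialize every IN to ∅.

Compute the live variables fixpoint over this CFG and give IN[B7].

Per-block solution:
  B0: | IN={b, d, e} | OUT={b, d, e, f}
  B1: | IN={b, d, e, f} | OUT={b, c, d, e, f}
  B2: | IN={b, c, d, e, f} | OUT={a, b, c, d, e, f}
  B3: | IN={a, b, c, d, f} | OUT={a, c, d}
  B4: | IN={a, c, d} | OUT={a, c, f}
  B5: | IN={a, c} | OUT={c}
  B6: | IN={c} | OUT={c, f}
  B7: | IN={c, f} | OUT={b, f}
  B8: | IN={b, f} | OUT={b}
  B9: | IN={b} | OUT={}

Merge at B7: OUT[B7] = IN[B8] = {b, f}
Applying B7's transfer function to that OUT value gives IN[B7] (row B7 above).

Answer: {c, f}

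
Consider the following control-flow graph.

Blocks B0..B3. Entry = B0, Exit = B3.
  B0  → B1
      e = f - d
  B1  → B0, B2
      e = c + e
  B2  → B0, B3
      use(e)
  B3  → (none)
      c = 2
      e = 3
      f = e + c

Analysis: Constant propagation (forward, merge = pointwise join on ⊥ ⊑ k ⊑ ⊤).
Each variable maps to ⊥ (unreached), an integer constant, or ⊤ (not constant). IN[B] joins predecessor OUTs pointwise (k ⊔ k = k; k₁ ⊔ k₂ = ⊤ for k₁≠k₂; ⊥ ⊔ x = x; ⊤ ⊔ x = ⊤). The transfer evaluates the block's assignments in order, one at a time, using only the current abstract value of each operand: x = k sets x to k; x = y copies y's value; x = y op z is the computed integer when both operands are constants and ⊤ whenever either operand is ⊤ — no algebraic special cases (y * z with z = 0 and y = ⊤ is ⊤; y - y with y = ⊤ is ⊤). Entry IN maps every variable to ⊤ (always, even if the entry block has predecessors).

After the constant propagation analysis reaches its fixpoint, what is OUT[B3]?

Converged values:
  B0:   IN=(all ⊤)   OUT=(all ⊤)
  B1:   IN=(all ⊤)   OUT=(all ⊤)
  B2:   IN=(all ⊤)   OUT=(all ⊤)
  B3:   IN=(all ⊤)   OUT={c:2, e:3, f:5; rest ⊤}

Merge at B3: IN[B3] = OUT[B2] = {a: ⊤, b: ⊤, c: ⊤, d: ⊤, e: ⊤, f: ⊤}
Applying B3's transfer function to that IN value gives OUT[B3] (row B3 above).

Answer: {a: ⊤, b: ⊤, c: 2, d: ⊤, e: 3, f: 5}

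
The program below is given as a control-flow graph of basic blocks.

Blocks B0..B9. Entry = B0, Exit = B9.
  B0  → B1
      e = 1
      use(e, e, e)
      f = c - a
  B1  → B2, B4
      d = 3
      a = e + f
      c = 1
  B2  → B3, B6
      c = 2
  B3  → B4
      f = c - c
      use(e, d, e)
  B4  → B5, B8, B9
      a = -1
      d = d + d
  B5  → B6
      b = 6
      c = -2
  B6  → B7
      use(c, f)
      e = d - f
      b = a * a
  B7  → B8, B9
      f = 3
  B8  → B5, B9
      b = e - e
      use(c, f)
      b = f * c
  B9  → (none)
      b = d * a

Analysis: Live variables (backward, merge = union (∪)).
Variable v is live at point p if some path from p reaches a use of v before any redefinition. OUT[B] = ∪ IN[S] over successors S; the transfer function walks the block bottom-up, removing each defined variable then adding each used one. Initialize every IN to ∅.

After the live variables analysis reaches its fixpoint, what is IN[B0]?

Fixpoint table:
  B0:  IN={a, c}  OUT={e, f}
  B1:  IN={e, f}  OUT={a, c, d, e, f}
  B2:  IN={a, d, e, f}  OUT={a, c, d, e, f}
  B3:  IN={c, d, e}  OUT={c, d, e, f}
  B4:  IN={c, d, e, f}  OUT={a, c, d, e, f}
  B5:  IN={a, d, f}  OUT={a, c, d, f}
  B6:  IN={a, c, d, f}  OUT={a, c, d, e}
  B7:  IN={a, c, d, e}  OUT={a, c, d, e, f}
  B8:  IN={a, c, d, e, f}  OUT={a, d, f}
  B9:  IN={a, d}  OUT={}

Merge at B0: OUT[B0] = IN[B1] = {e, f}
Applying B0's transfer function to that OUT value gives IN[B0] (row B0 above).

Answer: {a, c}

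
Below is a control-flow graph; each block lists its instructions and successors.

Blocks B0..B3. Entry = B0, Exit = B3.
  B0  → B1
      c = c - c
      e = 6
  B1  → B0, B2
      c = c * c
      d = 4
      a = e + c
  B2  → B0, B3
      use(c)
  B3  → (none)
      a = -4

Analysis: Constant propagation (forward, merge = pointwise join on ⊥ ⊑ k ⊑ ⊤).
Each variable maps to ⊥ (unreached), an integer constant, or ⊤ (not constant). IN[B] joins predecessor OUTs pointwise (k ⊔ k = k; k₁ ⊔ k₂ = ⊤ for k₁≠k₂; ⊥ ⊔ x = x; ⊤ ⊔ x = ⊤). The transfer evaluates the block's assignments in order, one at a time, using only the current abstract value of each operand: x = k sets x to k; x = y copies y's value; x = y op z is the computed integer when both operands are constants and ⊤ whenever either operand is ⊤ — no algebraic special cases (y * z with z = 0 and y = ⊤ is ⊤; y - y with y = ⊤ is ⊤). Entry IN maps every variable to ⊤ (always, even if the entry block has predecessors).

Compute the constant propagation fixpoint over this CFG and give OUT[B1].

Fixpoint table:
  B0: | IN=(all ⊤) | OUT={e:6; rest ⊤}
  B1: | IN={e:6; rest ⊤} | OUT={d:4, e:6; rest ⊤}
  B2: | IN={d:4, e:6; rest ⊤} | OUT={d:4, e:6; rest ⊤}
  B3: | IN={d:4, e:6; rest ⊤} | OUT={a:-4, d:4, e:6; rest ⊤}

Merge at B1: IN[B1] = OUT[B0] = {a: ⊤, b: ⊤, c: ⊤, d: ⊤, e: 6, f: ⊤}
Applying B1's transfer function to that IN value gives OUT[B1] (row B1 above).

Answer: {a: ⊤, b: ⊤, c: ⊤, d: 4, e: 6, f: ⊤}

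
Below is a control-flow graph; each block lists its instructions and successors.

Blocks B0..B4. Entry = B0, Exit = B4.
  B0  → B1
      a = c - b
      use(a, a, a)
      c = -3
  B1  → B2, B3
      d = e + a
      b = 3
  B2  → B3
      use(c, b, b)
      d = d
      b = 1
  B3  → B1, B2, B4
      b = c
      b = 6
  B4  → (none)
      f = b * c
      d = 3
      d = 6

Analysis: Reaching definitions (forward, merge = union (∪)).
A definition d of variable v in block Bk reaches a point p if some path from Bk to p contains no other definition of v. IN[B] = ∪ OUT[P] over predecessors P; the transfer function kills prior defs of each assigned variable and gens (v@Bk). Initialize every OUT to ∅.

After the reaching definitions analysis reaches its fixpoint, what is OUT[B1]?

Fixpoint table:
  B0:   IN={}   OUT={a@B0, c@B0}
  B1:   IN={a@B0, b@B3, c@B0, d@B1, d@B2}   OUT={a@B0, b@B1, c@B0, d@B1}
  B2:   IN={a@B0, b@B1, b@B3, c@B0, d@B1, d@B2}   OUT={a@B0, b@B2, c@B0, d@B2}
  B3:   IN={a@B0, b@B1, b@B2, c@B0, d@B1, d@B2}   OUT={a@B0, b@B3, c@B0, d@B1, d@B2}
  B4:   IN={a@B0, b@B3, c@B0, d@B1, d@B2}   OUT={a@B0, b@B3, c@B0, d@B4, f@B4}

Merge at B1: IN[B1] = OUT[B0] ⊔ OUT[B3] = {a@B0, b@B3, c@B0, d@B1, d@B2}
Applying B1's transfer function to that IN value gives OUT[B1] (row B1 above).

Answer: {a@B0, b@B1, c@B0, d@B1}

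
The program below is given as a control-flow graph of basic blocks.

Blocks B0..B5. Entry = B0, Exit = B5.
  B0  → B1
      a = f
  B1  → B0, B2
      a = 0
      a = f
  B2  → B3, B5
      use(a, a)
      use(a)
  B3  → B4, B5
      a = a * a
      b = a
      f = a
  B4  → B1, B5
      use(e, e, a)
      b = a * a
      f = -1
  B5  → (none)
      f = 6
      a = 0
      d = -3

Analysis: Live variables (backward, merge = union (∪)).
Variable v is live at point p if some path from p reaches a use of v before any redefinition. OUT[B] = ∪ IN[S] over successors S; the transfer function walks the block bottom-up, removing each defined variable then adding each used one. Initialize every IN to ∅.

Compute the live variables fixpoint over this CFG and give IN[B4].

Answer: {a, e}

Working:
Converged values:
  B0: | IN={e, f} | OUT={e, f}
  B1: | IN={e, f} | OUT={a, e, f}
  B2: | IN={a, e} | OUT={a, e}
  B3: | IN={a, e} | OUT={a, e}
  B4: | IN={a, e} | OUT={e, f}
  B5: | IN={} | OUT={}

Merge at B4: OUT[B4] = IN[B1] ⊔ IN[B5] = {e, f}
Applying B4's transfer function to that OUT value gives IN[B4] (row B4 above).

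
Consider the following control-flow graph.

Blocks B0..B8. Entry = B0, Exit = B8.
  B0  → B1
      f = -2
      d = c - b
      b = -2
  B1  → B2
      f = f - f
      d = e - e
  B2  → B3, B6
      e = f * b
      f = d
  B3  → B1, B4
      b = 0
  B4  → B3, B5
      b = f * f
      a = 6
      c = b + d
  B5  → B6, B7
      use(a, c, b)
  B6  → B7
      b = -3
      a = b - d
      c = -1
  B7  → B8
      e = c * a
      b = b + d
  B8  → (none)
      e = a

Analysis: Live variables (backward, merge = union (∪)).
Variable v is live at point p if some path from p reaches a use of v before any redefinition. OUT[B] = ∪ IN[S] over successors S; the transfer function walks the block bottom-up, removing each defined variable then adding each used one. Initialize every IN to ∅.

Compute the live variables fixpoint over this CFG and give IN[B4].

Answer: {d, e, f}

Derivation:
Converged values:
  B0:   IN={b, c, e}   OUT={b, e, f}
  B1:   IN={b, e, f}   OUT={b, d, f}
  B2:   IN={b, d, f}   OUT={d, e, f}
  B3:   IN={d, e, f}   OUT={b, d, e, f}
  B4:   IN={d, e, f}   OUT={a, b, c, d, e, f}
  B5:   IN={a, b, c, d}   OUT={a, b, c, d}
  B6:   IN={d}   OUT={a, b, c, d}
  B7:   IN={a, b, c, d}   OUT={a}
  B8:   IN={a}   OUT={}

Merge at B4: OUT[B4] = IN[B3] ⊔ IN[B5] = {a, b, c, d, e, f}
Applying B4's transfer function to that OUT value gives IN[B4] (row B4 above).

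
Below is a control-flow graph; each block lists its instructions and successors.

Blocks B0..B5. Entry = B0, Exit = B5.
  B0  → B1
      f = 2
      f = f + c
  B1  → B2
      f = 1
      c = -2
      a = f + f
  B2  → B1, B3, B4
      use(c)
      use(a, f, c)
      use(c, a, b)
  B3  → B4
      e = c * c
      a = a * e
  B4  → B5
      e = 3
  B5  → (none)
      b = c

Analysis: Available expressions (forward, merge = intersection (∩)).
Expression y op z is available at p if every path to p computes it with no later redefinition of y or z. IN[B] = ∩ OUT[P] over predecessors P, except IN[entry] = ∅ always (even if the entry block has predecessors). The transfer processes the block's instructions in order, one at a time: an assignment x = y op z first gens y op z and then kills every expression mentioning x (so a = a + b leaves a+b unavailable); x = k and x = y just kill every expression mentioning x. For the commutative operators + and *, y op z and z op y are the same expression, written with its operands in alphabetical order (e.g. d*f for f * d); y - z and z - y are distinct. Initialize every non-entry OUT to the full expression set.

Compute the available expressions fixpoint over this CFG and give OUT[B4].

Answer: {f+f}

Derivation:
Converged values:
  B0: | IN={} | OUT={}
  B1: | IN={} | OUT={f+f}
  B2: | IN={f+f} | OUT={f+f}
  B3: | IN={f+f} | OUT={c*c, f+f}
  B4: | IN={f+f} | OUT={f+f}
  B5: | IN={f+f} | OUT={f+f}

Merge at B4: IN[B4] = OUT[B2] ∩ OUT[B3] = {f+f}
Applying B4's transfer function to that IN value gives OUT[B4] (row B4 above).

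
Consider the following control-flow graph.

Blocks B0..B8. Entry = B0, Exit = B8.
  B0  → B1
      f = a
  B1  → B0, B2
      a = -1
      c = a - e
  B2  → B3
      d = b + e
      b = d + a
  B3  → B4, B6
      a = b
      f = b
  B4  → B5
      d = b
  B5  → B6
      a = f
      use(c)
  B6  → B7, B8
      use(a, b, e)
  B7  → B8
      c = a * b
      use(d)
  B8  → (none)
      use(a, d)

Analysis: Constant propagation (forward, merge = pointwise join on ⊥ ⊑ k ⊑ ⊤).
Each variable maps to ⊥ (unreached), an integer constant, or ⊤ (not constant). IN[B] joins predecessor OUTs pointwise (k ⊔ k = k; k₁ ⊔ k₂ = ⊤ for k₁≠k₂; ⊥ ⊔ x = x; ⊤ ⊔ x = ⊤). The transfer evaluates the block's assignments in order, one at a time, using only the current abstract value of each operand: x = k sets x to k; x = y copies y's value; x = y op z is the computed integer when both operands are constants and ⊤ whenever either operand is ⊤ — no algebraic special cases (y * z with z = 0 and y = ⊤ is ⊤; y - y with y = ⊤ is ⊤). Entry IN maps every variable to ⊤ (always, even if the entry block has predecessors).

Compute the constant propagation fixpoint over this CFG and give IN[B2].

Fixpoint table:
  B0: | IN=(all ⊤) | OUT=(all ⊤)
  B1: | IN=(all ⊤) | OUT={a:-1; rest ⊤}
  B2: | IN={a:-1; rest ⊤} | OUT={a:-1; rest ⊤}
  B3: | IN={a:-1; rest ⊤} | OUT=(all ⊤)
  B4: | IN=(all ⊤) | OUT=(all ⊤)
  B5: | IN=(all ⊤) | OUT=(all ⊤)
  B6: | IN=(all ⊤) | OUT=(all ⊤)
  B7: | IN=(all ⊤) | OUT=(all ⊤)
  B8: | IN=(all ⊤) | OUT=(all ⊤)

Merge at B2: IN[B2] = OUT[B1] = {a: -1, b: ⊤, c: ⊤, d: ⊤, e: ⊤, f: ⊤}

Answer: {a: -1, b: ⊤, c: ⊤, d: ⊤, e: ⊤, f: ⊤}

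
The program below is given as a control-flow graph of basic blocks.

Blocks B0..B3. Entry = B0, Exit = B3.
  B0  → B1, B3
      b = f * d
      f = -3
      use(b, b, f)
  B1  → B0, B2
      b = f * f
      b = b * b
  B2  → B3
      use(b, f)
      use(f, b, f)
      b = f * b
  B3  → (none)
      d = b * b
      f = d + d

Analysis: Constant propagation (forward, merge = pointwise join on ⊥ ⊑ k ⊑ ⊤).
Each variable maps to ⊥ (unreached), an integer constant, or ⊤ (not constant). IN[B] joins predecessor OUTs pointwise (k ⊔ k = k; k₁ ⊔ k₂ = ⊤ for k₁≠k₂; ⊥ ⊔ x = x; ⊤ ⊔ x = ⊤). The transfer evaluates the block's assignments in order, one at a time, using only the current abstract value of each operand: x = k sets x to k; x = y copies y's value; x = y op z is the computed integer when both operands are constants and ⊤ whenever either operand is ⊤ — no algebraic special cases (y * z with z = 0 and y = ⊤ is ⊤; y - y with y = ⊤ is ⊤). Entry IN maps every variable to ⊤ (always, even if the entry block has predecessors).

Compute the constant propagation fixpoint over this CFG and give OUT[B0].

Per-block solution:
  B0:   IN=(all ⊤)   OUT={f:-3; rest ⊤}
  B1:   IN={f:-3; rest ⊤}   OUT={b:81, f:-3; rest ⊤}
  B2:   IN={b:81, f:-3; rest ⊤}   OUT={b:-243, f:-3; rest ⊤}
  B3:   IN={f:-3; rest ⊤}   OUT=(all ⊤)

Merge at B0 (entry node, so the boundary value (all ⊤) is joined with the incoming edge(s)): IN[B0] = (all ⊤) ⊔ OUT[B1] = {a: ⊤, b: ⊤, c: ⊤, d: ⊤, e: ⊤, f: ⊤}
Applying B0's transfer function to that IN value gives OUT[B0] (row B0 above).

Answer: {a: ⊤, b: ⊤, c: ⊤, d: ⊤, e: ⊤, f: -3}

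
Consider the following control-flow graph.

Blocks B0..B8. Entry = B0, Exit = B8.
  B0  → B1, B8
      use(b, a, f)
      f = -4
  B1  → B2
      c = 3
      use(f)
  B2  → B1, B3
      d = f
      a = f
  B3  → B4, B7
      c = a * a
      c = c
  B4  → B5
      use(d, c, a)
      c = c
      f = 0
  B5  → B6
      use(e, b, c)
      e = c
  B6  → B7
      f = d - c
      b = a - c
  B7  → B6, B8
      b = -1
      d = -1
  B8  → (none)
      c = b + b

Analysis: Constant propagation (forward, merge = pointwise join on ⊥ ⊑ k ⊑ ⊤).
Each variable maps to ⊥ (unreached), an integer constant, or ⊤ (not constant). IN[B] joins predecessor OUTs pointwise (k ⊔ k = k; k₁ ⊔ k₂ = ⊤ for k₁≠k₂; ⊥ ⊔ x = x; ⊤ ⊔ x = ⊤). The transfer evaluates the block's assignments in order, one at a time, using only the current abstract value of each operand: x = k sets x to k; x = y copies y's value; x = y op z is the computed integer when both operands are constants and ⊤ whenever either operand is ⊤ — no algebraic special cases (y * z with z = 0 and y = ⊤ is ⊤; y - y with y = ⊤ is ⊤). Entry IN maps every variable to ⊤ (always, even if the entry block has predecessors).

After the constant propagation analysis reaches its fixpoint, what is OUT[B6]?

Per-block solution:
  B0:  IN=(all ⊤)  OUT={f:-4; rest ⊤}
  B1:  IN={f:-4; rest ⊤}  OUT={c:3, f:-4; rest ⊤}
  B2:  IN={c:3, f:-4; rest ⊤}  OUT={a:-4, c:3, d:-4, f:-4; rest ⊤}
  B3:  IN={a:-4, c:3, d:-4, f:-4; rest ⊤}  OUT={a:-4, c:16, d:-4, f:-4; rest ⊤}
  B4:  IN={a:-4, c:16, d:-4, f:-4; rest ⊤}  OUT={a:-4, c:16, d:-4, f:0; rest ⊤}
  B5:  IN={a:-4, c:16, d:-4, f:0; rest ⊤}  OUT={a:-4, c:16, d:-4, e:16, f:0; rest ⊤}
  B6:  IN={a:-4, c:16; rest ⊤}  OUT={a:-4, b:-20, c:16; rest ⊤}
  B7:  IN={a:-4, c:16; rest ⊤}  OUT={a:-4, b:-1, c:16, d:-1; rest ⊤}
  B8:  IN=(all ⊤)  OUT=(all ⊤)

Merge at B6: IN[B6] = OUT[B5] ⊔ OUT[B7] = {a: -4, b: ⊤, c: 16, d: ⊤, e: ⊤, f: ⊤}
Applying B6's transfer function to that IN value gives OUT[B6] (row B6 above).

Answer: {a: -4, b: -20, c: 16, d: ⊤, e: ⊤, f: ⊤}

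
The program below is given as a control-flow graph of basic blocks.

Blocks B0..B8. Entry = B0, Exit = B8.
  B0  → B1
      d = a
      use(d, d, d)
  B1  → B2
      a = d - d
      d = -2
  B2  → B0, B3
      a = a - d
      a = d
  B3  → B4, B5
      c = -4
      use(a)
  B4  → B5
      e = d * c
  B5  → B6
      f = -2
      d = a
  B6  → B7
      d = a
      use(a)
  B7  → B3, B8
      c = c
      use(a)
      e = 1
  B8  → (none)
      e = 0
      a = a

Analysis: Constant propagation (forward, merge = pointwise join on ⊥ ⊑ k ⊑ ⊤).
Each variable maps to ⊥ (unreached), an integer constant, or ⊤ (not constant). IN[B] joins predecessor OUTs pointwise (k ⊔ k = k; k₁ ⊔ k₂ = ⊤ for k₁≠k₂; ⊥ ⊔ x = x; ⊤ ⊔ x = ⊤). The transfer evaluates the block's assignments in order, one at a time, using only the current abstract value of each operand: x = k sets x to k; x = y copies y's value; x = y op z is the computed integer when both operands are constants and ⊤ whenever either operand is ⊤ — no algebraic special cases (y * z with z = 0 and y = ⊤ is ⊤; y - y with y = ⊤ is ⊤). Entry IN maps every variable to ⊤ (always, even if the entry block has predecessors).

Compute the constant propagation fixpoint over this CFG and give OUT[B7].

Converged values:
  B0:  IN=(all ⊤)  OUT=(all ⊤)
  B1:  IN=(all ⊤)  OUT={d:-2; rest ⊤}
  B2:  IN={d:-2; rest ⊤}  OUT={a:-2, d:-2; rest ⊤}
  B3:  IN={a:-2, d:-2; rest ⊤}  OUT={a:-2, c:-4, d:-2; rest ⊤}
  B4:  IN={a:-2, c:-4, d:-2; rest ⊤}  OUT={a:-2, c:-4, d:-2, e:8; rest ⊤}
  B5:  IN={a:-2, c:-4, d:-2; rest ⊤}  OUT={a:-2, c:-4, d:-2, f:-2; rest ⊤}
  B6:  IN={a:-2, c:-4, d:-2, f:-2; rest ⊤}  OUT={a:-2, c:-4, d:-2, f:-2; rest ⊤}
  B7:  IN={a:-2, c:-4, d:-2, f:-2; rest ⊤}  OUT={a:-2, c:-4, d:-2, e:1, f:-2; rest ⊤}
  B8:  IN={a:-2, c:-4, d:-2, e:1, f:-2; rest ⊤}  OUT={a:-2, c:-4, d:-2, e:0, f:-2; rest ⊤}

Merge at B7: IN[B7] = OUT[B6] = {a: -2, b: ⊤, c: -4, d: -2, e: ⊤, f: -2}
Applying B7's transfer function to that IN value gives OUT[B7] (row B7 above).

Answer: {a: -2, b: ⊤, c: -4, d: -2, e: 1, f: -2}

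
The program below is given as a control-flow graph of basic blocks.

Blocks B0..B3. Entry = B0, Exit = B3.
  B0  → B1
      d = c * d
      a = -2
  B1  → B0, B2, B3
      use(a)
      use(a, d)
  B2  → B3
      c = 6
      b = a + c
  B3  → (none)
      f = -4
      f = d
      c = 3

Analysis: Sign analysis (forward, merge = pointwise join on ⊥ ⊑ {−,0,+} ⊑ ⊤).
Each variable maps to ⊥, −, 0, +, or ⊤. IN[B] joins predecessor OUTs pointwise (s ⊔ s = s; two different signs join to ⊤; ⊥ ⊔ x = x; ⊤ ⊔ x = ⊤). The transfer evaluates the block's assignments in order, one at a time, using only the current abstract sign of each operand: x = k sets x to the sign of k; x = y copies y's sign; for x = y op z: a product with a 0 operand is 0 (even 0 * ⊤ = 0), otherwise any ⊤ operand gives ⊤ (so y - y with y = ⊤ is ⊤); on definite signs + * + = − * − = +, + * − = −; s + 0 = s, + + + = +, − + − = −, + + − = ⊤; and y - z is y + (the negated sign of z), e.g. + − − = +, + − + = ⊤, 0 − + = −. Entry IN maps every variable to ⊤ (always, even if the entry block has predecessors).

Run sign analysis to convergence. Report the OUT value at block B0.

Fixpoint table:
  B0:   IN=(all ⊤)   OUT={a:-; rest ⊤}
  B1:   IN={a:-; rest ⊤}   OUT={a:-; rest ⊤}
  B2:   IN={a:-; rest ⊤}   OUT={a:-, c:+; rest ⊤}
  B3:   IN={a:-; rest ⊤}   OUT={a:-, c:+; rest ⊤}

Merge at B0 (entry node, so the boundary value (all ⊤) is joined with the incoming edge(s)): IN[B0] = (all ⊤) ⊔ OUT[B1] = {a: ⊤, b: ⊤, c: ⊤, d: ⊤, e: ⊤, f: ⊤}
Applying B0's transfer function to that IN value gives OUT[B0] (row B0 above).

Answer: {a: -, b: ⊤, c: ⊤, d: ⊤, e: ⊤, f: ⊤}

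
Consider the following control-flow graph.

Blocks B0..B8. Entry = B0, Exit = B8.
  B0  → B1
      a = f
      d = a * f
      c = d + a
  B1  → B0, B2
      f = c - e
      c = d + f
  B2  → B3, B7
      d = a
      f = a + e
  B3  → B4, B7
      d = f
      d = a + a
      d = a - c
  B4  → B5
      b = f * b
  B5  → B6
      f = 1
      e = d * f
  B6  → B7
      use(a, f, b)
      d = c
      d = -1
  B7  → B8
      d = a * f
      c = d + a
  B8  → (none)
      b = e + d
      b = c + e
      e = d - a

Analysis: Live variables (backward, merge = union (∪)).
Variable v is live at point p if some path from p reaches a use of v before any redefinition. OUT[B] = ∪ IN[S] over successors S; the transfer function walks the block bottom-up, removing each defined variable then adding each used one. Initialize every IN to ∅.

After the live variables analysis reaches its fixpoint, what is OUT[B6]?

Answer: {a, e, f}

Derivation:
Fixpoint table:
  B0:   IN={b, e, f}   OUT={a, b, c, d, e}
  B1:   IN={a, b, c, d, e}   OUT={a, b, c, e, f}
  B2:   IN={a, b, c, e}   OUT={a, b, c, e, f}
  B3:   IN={a, b, c, e, f}   OUT={a, b, c, d, e, f}
  B4:   IN={a, b, c, d, f}   OUT={a, b, c, d}
  B5:   IN={a, b, c, d}   OUT={a, b, c, e, f}
  B6:   IN={a, b, c, e, f}   OUT={a, e, f}
  B7:   IN={a, e, f}   OUT={a, c, d, e}
  B8:   IN={a, c, d, e}   OUT={}

Merge at B6: OUT[B6] = IN[B7] = {a, e, f}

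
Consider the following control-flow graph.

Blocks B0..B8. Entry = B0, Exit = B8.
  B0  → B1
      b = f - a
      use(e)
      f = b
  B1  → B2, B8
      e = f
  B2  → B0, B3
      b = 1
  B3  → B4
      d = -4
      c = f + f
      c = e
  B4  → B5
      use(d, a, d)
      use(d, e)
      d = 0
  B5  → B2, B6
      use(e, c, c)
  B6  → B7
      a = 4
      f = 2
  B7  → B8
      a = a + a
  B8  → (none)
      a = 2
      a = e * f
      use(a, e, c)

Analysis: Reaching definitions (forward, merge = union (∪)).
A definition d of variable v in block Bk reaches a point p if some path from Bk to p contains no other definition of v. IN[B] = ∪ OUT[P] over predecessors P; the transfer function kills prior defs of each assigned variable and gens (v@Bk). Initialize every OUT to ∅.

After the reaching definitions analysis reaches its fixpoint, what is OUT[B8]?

Answer: {a@B8, b@B0, b@B2, c@B3, d@B4, e@B1, f@B0, f@B6}

Working:
Per-block solution:
  B0:  IN={b@B2, c@B3, d@B4, e@B1, f@B0}  OUT={b@B0, c@B3, d@B4, e@B1, f@B0}
  B1:  IN={b@B0, c@B3, d@B4, e@B1, f@B0}  OUT={b@B0, c@B3, d@B4, e@B1, f@B0}
  B2:  IN={b@B0, b@B2, c@B3, d@B4, e@B1, f@B0}  OUT={b@B2, c@B3, d@B4, e@B1, f@B0}
  B3:  IN={b@B2, c@B3, d@B4, e@B1, f@B0}  OUT={b@B2, c@B3, d@B3, e@B1, f@B0}
  B4:  IN={b@B2, c@B3, d@B3, e@B1, f@B0}  OUT={b@B2, c@B3, d@B4, e@B1, f@B0}
  B5:  IN={b@B2, c@B3, d@B4, e@B1, f@B0}  OUT={b@B2, c@B3, d@B4, e@B1, f@B0}
  B6:  IN={b@B2, c@B3, d@B4, e@B1, f@B0}  OUT={a@B6, b@B2, c@B3, d@B4, e@B1, f@B6}
  B7:  IN={a@B6, b@B2, c@B3, d@B4, e@B1, f@B6}  OUT={a@B7, b@B2, c@B3, d@B4, e@B1, f@B6}
  B8:  IN={a@B7, b@B0, b@B2, c@B3, d@B4, e@B1, f@B0, f@B6}  OUT={a@B8, b@B0, b@B2, c@B3, d@B4, e@B1, f@B0, f@B6}

Merge at B8: IN[B8] = OUT[B1] ⊔ OUT[B7] = {a@B7, b@B0, b@B2, c@B3, d@B4, e@B1, f@B0, f@B6}
Applying B8's transfer function to that IN value gives OUT[B8] (row B8 above).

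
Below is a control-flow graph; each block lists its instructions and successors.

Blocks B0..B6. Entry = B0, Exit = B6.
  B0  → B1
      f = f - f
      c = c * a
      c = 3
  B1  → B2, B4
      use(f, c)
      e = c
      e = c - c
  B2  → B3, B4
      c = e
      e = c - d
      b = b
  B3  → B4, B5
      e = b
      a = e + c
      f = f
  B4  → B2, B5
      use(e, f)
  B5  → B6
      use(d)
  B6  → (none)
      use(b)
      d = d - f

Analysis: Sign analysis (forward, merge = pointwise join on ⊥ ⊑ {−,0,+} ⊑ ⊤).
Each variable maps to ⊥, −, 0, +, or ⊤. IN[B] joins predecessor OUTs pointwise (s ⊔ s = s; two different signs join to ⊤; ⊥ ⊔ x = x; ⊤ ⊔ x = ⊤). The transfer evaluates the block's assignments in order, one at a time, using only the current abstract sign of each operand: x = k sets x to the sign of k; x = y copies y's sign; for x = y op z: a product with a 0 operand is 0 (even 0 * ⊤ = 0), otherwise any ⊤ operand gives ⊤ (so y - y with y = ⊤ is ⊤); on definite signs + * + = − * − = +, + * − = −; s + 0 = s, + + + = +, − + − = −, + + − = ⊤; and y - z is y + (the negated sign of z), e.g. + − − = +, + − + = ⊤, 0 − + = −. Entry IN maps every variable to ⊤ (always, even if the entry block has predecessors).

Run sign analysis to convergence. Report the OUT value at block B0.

Answer: {a: ⊤, b: ⊤, c: +, d: ⊤, e: ⊤, f: ⊤}

Working:
Fixpoint table:
  B0:   IN=(all ⊤)   OUT={c:+; rest ⊤}
  B1:   IN={c:+; rest ⊤}   OUT={c:+; rest ⊤}
  B2:   IN=(all ⊤)   OUT=(all ⊤)
  B3:   IN=(all ⊤)   OUT=(all ⊤)
  B4:   IN=(all ⊤)   OUT=(all ⊤)
  B5:   IN=(all ⊤)   OUT=(all ⊤)
  B6:   IN=(all ⊤)   OUT=(all ⊤)

B0 is the boundary node: IN[B0] = {a: ⊤, b: ⊤, c: ⊤, d: ⊤, e: ⊤, f: ⊤}
Applying B0's transfer function to that IN value gives OUT[B0] (row B0 above).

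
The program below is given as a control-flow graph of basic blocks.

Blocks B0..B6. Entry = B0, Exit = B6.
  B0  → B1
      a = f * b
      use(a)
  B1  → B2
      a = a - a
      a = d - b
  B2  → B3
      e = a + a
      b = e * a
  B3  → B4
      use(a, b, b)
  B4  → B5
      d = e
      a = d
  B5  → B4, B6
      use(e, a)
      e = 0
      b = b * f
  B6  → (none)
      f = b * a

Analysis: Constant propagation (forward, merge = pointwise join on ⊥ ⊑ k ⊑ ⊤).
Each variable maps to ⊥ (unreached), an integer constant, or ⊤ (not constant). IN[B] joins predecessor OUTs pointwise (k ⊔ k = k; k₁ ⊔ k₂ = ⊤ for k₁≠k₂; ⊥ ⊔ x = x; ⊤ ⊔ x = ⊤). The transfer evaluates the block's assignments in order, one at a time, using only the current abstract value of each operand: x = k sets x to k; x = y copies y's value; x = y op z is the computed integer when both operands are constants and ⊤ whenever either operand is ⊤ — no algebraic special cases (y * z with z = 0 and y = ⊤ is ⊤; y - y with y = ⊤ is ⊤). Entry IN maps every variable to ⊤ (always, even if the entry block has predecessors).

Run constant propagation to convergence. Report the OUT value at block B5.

Fixpoint table:
  B0: | IN=(all ⊤) | OUT=(all ⊤)
  B1: | IN=(all ⊤) | OUT=(all ⊤)
  B2: | IN=(all ⊤) | OUT=(all ⊤)
  B3: | IN=(all ⊤) | OUT=(all ⊤)
  B4: | IN=(all ⊤) | OUT=(all ⊤)
  B5: | IN=(all ⊤) | OUT={e:0; rest ⊤}
  B6: | IN={e:0; rest ⊤} | OUT={e:0; rest ⊤}

Merge at B5: IN[B5] = OUT[B4] = {a: ⊤, b: ⊤, c: ⊤, d: ⊤, e: ⊤, f: ⊤}
Applying B5's transfer function to that IN value gives OUT[B5] (row B5 above).

Answer: {a: ⊤, b: ⊤, c: ⊤, d: ⊤, e: 0, f: ⊤}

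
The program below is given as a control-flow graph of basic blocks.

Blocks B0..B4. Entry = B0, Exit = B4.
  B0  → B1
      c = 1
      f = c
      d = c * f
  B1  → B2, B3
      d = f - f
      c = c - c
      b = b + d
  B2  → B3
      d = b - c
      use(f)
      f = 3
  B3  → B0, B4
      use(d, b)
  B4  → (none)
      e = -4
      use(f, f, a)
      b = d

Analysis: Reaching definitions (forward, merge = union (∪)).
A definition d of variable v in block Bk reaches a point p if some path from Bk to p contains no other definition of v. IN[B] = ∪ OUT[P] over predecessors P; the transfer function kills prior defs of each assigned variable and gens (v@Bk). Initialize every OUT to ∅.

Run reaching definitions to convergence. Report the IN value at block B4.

Converged values:
  B0:  IN={b@B1, c@B1, d@B1, d@B2, f@B0, f@B2}  OUT={b@B1, c@B0, d@B0, f@B0}
  B1:  IN={b@B1, c@B0, d@B0, f@B0}  OUT={b@B1, c@B1, d@B1, f@B0}
  B2:  IN={b@B1, c@B1, d@B1, f@B0}  OUT={b@B1, c@B1, d@B2, f@B2}
  B3:  IN={b@B1, c@B1, d@B1, d@B2, f@B0, f@B2}  OUT={b@B1, c@B1, d@B1, d@B2, f@B0, f@B2}
  B4:  IN={b@B1, c@B1, d@B1, d@B2, f@B0, f@B2}  OUT={b@B4, c@B1, d@B1, d@B2, e@B4, f@B0, f@B2}

Merge at B4: IN[B4] = OUT[B3] = {b@B1, c@B1, d@B1, d@B2, f@B0, f@B2}

Answer: {b@B1, c@B1, d@B1, d@B2, f@B0, f@B2}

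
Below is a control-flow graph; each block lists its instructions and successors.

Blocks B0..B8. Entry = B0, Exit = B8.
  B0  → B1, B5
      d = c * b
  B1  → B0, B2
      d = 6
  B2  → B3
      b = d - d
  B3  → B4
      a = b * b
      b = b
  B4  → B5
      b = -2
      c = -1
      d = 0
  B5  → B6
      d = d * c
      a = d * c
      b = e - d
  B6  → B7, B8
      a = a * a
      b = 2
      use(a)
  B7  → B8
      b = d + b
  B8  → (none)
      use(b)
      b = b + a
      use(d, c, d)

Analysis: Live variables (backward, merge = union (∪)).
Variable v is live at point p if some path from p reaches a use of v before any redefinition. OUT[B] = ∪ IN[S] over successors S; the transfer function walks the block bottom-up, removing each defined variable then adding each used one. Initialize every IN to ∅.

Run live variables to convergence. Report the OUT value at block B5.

Answer: {a, c, d}

Trace:
Fixpoint table:
  B0:   IN={b, c, e}   OUT={b, c, d, e}
  B1:   IN={b, c, e}   OUT={b, c, d, e}
  B2:   IN={d, e}   OUT={b, e}
  B3:   IN={b, e}   OUT={e}
  B4:   IN={e}   OUT={c, d, e}
  B5:   IN={c, d, e}   OUT={a, c, d}
  B6:   IN={a, c, d}   OUT={a, b, c, d}
  B7:   IN={a, b, c, d}   OUT={a, b, c, d}
  B8:   IN={a, b, c, d}   OUT={}

Merge at B5: OUT[B5] = IN[B6] = {a, c, d}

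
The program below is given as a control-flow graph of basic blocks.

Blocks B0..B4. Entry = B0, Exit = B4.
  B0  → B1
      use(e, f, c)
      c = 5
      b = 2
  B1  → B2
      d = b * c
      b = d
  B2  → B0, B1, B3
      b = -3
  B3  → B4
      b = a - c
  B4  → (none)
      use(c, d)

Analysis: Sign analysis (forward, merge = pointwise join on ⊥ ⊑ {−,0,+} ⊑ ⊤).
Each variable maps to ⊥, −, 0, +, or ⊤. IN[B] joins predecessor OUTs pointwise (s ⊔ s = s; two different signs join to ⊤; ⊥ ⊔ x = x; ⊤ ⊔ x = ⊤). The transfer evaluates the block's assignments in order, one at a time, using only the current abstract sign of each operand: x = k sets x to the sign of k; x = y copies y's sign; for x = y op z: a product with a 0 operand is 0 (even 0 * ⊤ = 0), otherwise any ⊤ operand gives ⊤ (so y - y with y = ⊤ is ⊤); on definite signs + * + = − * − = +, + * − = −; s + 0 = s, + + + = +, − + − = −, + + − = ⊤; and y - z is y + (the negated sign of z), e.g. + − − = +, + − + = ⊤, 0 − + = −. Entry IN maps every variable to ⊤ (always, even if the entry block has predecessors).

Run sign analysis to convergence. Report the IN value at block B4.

Answer: {a: ⊤, b: ⊤, c: +, d: ⊤, e: ⊤, f: ⊤}

Working:
Per-block solution:
  B0: | IN=(all ⊤) | OUT={b:+, c:+; rest ⊤}
  B1: | IN={c:+; rest ⊤} | OUT={c:+; rest ⊤}
  B2: | IN={c:+; rest ⊤} | OUT={b:-, c:+; rest ⊤}
  B3: | IN={b:-, c:+; rest ⊤} | OUT={c:+; rest ⊤}
  B4: | IN={c:+; rest ⊤} | OUT={c:+; rest ⊤}

Merge at B4: IN[B4] = OUT[B3] = {a: ⊤, b: ⊤, c: +, d: ⊤, e: ⊤, f: ⊤}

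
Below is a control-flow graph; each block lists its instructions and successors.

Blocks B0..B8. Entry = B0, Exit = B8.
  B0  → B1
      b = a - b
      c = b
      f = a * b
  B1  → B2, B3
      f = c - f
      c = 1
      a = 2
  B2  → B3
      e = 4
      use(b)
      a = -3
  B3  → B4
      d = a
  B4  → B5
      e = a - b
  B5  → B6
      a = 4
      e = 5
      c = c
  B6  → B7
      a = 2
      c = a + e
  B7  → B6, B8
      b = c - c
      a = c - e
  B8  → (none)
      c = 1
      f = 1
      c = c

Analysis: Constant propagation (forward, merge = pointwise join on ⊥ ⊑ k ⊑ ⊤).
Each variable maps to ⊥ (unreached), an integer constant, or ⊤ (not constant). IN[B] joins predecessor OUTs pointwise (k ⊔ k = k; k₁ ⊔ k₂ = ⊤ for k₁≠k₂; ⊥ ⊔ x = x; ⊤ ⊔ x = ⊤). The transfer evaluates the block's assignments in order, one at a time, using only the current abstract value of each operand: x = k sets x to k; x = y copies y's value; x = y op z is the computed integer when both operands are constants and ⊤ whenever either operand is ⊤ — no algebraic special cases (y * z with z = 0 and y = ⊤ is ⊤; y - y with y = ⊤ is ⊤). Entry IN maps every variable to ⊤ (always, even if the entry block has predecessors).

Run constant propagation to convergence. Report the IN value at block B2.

Answer: {a: 2, b: ⊤, c: 1, d: ⊤, e: ⊤, f: ⊤}

Derivation:
Converged values:
  B0: | IN=(all ⊤) | OUT=(all ⊤)
  B1: | IN=(all ⊤) | OUT={a:2, c:1; rest ⊤}
  B2: | IN={a:2, c:1; rest ⊤} | OUT={a:-3, c:1, e:4; rest ⊤}
  B3: | IN={c:1; rest ⊤} | OUT={c:1; rest ⊤}
  B4: | IN={c:1; rest ⊤} | OUT={c:1; rest ⊤}
  B5: | IN={c:1; rest ⊤} | OUT={a:4, c:1, e:5; rest ⊤}
  B6: | IN={e:5; rest ⊤} | OUT={a:2, c:7, e:5; rest ⊤}
  B7: | IN={a:2, c:7, e:5; rest ⊤} | OUT={a:2, b:0, c:7, e:5; rest ⊤}
  B8: | IN={a:2, b:0, c:7, e:5; rest ⊤} | OUT={a:2, b:0, c:1, e:5, f:1; rest ⊤}

Merge at B2: IN[B2] = OUT[B1] = {a: 2, b: ⊤, c: 1, d: ⊤, e: ⊤, f: ⊤}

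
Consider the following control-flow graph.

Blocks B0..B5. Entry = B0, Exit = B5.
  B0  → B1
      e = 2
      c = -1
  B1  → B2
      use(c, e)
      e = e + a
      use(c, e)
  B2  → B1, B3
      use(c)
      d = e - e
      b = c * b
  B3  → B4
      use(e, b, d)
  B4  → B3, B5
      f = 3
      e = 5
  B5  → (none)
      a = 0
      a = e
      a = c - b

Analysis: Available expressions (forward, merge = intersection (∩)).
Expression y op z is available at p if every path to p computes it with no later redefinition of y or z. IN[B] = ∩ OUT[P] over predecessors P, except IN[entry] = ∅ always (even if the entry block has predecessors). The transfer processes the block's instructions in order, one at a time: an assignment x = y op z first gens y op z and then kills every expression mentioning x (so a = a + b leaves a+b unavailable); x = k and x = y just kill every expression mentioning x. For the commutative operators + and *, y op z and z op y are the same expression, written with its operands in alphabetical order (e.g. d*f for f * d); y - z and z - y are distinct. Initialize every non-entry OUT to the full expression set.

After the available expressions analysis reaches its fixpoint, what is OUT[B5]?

Answer: {c-b}

Working:
Per-block solution:
  B0: | IN={} | OUT={}
  B1: | IN={} | OUT={}
  B2: | IN={} | OUT={e-e}
  B3: | IN={} | OUT={}
  B4: | IN={} | OUT={}
  B5: | IN={} | OUT={c-b}

Merge at B5: IN[B5] = OUT[B4] = {}
Applying B5's transfer function to that IN value gives OUT[B5] (row B5 above).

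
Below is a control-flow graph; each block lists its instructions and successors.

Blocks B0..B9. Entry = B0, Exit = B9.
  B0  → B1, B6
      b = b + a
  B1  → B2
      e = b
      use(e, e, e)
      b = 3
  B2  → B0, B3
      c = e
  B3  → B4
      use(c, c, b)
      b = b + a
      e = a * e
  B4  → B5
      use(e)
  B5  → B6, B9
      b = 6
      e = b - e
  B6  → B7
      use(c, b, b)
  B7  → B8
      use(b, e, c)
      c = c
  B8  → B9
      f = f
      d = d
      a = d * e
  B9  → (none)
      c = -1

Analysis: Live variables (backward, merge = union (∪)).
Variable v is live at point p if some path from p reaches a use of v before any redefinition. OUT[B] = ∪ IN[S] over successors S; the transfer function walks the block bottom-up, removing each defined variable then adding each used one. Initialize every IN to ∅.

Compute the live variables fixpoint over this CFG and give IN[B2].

Fixpoint table:
  B0:   IN={a, b, c, d, e, f}   OUT={a, b, c, d, e, f}
  B1:   IN={a, b, d, f}   OUT={a, b, d, e, f}
  B2:   IN={a, b, d, e, f}   OUT={a, b, c, d, e, f}
  B3:   IN={a, b, c, d, e, f}   OUT={c, d, e, f}
  B4:   IN={c, d, e, f}   OUT={c, d, e, f}
  B5:   IN={c, d, e, f}   OUT={b, c, d, e, f}
  B6:   IN={b, c, d, e, f}   OUT={b, c, d, e, f}
  B7:   IN={b, c, d, e, f}   OUT={d, e, f}
  B8:   IN={d, e, f}   OUT={}
  B9:   IN={}   OUT={}

Merge at B2: OUT[B2] = IN[B0] ⊔ IN[B3] = {a, b, c, d, e, f}
Applying B2's transfer function to that OUT value gives IN[B2] (row B2 above).

Answer: {a, b, d, e, f}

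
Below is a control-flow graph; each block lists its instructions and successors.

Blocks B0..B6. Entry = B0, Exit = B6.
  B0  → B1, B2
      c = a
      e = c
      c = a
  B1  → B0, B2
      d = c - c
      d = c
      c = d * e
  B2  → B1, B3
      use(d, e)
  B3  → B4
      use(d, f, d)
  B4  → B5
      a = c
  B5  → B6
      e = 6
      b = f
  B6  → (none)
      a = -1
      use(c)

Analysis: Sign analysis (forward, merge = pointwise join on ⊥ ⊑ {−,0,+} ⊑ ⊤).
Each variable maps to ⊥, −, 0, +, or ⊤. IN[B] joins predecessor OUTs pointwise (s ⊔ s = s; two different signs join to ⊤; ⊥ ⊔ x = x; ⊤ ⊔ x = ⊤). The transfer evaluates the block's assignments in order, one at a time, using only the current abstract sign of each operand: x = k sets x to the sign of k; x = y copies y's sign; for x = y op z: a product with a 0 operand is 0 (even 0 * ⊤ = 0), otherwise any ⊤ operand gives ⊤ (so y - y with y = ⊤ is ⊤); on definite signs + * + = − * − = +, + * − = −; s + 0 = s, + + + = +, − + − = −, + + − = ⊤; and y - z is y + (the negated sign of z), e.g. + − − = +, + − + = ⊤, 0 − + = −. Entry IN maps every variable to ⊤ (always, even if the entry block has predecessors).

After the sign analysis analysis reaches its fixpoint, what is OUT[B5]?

Per-block solution:
  B0:   IN=(all ⊤)   OUT=(all ⊤)
  B1:   IN=(all ⊤)   OUT=(all ⊤)
  B2:   IN=(all ⊤)   OUT=(all ⊤)
  B3:   IN=(all ⊤)   OUT=(all ⊤)
  B4:   IN=(all ⊤)   OUT=(all ⊤)
  B5:   IN=(all ⊤)   OUT={e:+; rest ⊤}
  B6:   IN={e:+; rest ⊤}   OUT={a:-, e:+; rest ⊤}

Merge at B5: IN[B5] = OUT[B4] = {a: ⊤, b: ⊤, c: ⊤, d: ⊤, e: ⊤, f: ⊤}
Applying B5's transfer function to that IN value gives OUT[B5] (row B5 above).

Answer: {a: ⊤, b: ⊤, c: ⊤, d: ⊤, e: +, f: ⊤}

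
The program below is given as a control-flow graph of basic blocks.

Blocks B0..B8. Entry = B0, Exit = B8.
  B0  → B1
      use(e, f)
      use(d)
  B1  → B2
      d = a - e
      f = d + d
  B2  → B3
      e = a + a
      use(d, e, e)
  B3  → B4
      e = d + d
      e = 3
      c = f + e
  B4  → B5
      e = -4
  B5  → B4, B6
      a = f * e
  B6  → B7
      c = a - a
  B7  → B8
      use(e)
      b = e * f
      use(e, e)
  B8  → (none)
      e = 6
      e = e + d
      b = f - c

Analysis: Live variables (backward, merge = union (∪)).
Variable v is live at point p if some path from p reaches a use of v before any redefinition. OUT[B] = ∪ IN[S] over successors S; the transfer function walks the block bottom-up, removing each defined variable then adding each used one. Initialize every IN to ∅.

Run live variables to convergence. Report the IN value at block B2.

Converged values:
  B0:   IN={a, d, e, f}   OUT={a, e}
  B1:   IN={a, e}   OUT={a, d, f}
  B2:   IN={a, d, f}   OUT={d, f}
  B3:   IN={d, f}   OUT={d, f}
  B4:   IN={d, f}   OUT={d, e, f}
  B5:   IN={d, e, f}   OUT={a, d, e, f}
  B6:   IN={a, d, e, f}   OUT={c, d, e, f}
  B7:   IN={c, d, e, f}   OUT={c, d, f}
  B8:   IN={c, d, f}   OUT={}

Merge at B2: OUT[B2] = IN[B3] = {d, f}
Applying B2's transfer function to that OUT value gives IN[B2] (row B2 above).

Answer: {a, d, f}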